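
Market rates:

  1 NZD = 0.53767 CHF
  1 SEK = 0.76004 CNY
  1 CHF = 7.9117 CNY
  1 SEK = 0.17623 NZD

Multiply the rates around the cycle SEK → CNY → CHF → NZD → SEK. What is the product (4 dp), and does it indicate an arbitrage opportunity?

1.0138 (arbitrage exists)

Around SEK → CNY → CHF → NZD → SEK: 1 × 0.76004 ÷ 7.9117 ÷ 0.53767 ÷ 0.17623 = 1.013844
Product > 1; profitable direction is SEK → CNY → CHF → NZD → SEK.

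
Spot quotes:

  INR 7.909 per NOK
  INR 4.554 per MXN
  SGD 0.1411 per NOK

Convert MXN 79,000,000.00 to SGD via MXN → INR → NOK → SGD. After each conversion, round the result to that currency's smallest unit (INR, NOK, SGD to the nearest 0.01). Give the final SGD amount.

SGD 6,418,381.92

MXN 79,000,000.00 × 4.554 = INR 359,766,000.00
INR 359,766,000.00 ÷ 7.909 = NOK 45,488,178.03
NOK 45,488,178.03 × 0.1411 = SGD 6,418,381.92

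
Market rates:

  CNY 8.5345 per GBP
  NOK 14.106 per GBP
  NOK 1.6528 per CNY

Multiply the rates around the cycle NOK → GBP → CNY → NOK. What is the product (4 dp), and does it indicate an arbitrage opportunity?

Around NOK → GBP → CNY → NOK: 1 ÷ 14.106 × 8.5345 × 1.6528 = 0.999987
Product ≈ 1 (deviation 0.001%, within rounding noise).

1.0000 (no arbitrage)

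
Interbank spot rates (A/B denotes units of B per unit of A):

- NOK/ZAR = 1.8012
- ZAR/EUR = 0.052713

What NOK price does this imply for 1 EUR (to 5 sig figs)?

EUR/NOK = 10.532

1 EUR ÷ 0.052713 = 18.9707 ZAR
18.9707 ZAR ÷ 1.8012 = 10.5322 NOK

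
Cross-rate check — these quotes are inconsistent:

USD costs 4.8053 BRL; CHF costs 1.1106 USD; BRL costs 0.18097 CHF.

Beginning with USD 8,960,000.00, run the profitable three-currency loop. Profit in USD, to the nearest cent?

Profit: USD 317,335.19

Profitable loop is USD → CHF → BRL → USD:
USD 8,960,000.00 ÷ 1.1106 = CHF 8,067,711.15
CHF 8,067,711.15 ÷ 0.18097 = BRL 44,580,378.78
BRL 44,580,378.78 ÷ 4.8053 = USD 9,277,335.19
Profit = USD 9,277,335.19 − USD 8,960,000.00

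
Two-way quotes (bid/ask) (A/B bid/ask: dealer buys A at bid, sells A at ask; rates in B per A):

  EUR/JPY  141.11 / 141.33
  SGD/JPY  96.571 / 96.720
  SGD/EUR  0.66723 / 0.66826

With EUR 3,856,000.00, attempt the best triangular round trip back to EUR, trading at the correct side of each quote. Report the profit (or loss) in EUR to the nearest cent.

Best loop EUR → SGD → JPY → EUR:
EUR 3,856,000.00 ÷ 0.66826 (buy SGD at ask) = SGD 5,770,209.20
SGD 5,770,209.20 × 96.571 (sell SGD at bid) = JPY 557,234,873
JPY 557,234,873 ÷ 141.33 (buy EUR at ask) = EUR 3,942,792.56

Net profit: EUR 86,792.56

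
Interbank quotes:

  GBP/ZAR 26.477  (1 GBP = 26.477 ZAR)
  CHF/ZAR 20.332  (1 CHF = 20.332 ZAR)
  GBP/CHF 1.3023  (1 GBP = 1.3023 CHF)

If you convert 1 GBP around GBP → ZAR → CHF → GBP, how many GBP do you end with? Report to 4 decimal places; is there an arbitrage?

Around GBP → ZAR → CHF → GBP: 1 × 26.477 ÷ 20.332 ÷ 1.3023 = 0.999949
Product ≈ 1 (deviation 0.005%, within rounding noise).

0.9999 (no arbitrage)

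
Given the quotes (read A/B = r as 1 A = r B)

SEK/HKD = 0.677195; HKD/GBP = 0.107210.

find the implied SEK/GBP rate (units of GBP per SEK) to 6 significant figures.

SEK/GBP = 0.0726021

1 SEK × 0.677195 = 0.677195 HKD
0.677195 HKD × 0.107210 = 0.0726021 GBP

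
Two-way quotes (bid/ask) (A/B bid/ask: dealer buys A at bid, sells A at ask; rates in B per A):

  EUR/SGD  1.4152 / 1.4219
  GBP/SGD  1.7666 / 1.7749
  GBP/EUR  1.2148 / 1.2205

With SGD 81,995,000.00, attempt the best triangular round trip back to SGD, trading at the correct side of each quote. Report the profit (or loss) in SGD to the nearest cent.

Best loop SGD → EUR → GBP → SGD:
SGD 81,995,000.00 ÷ 1.4219 (buy EUR at ask) = EUR 57,665,799.28
EUR 57,665,799.28 ÷ 1.2205 (buy GBP at ask) = GBP 47,247,684.79
GBP 47,247,684.79 × 1.7666 (sell GBP at bid) = SGD 83,467,759.94

Net profit: SGD 1,472,759.94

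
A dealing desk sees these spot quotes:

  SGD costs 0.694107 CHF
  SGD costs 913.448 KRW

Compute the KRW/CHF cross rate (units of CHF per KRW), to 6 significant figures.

1 KRW ÷ 913.448 = 0.00109475 SGD
0.00109475 SGD × 0.694107 = 0.000759876 CHF

KRW/CHF = 0.000759876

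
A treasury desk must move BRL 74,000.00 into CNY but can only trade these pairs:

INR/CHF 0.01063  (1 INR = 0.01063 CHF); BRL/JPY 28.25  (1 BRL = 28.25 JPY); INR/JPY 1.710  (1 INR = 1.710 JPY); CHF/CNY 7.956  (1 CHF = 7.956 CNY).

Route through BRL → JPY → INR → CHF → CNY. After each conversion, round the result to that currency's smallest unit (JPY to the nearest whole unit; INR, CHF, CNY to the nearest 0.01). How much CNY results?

BRL 74,000.00 × 28.25 = JPY 2,090,500
JPY 2,090,500 ÷ 1.710 = INR 1,222,514.62
INR 1,222,514.62 × 0.01063 = CHF 12,995.33
CHF 12,995.33 × 7.956 = CNY 103,390.85

CNY 103,390.85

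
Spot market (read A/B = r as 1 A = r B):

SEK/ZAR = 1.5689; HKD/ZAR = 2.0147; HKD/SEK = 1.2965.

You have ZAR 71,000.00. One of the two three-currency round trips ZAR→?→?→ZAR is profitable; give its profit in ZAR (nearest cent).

Profitable loop is ZAR → HKD → SEK → ZAR:
ZAR 71,000.00 ÷ 2.0147 = HKD 35,240.98
HKD 35,240.98 × 1.2965 = SEK 45,689.93
SEK 45,689.93 × 1.5689 = ZAR 71,682.93
Profit = ZAR 71,682.93 − ZAR 71,000.00

Profit: ZAR 682.93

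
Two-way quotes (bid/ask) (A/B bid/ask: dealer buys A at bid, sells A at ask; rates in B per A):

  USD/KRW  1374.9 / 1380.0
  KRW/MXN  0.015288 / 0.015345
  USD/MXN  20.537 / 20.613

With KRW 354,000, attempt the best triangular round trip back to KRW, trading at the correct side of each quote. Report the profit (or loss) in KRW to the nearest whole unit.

Net profit: KRW 6,981

Best loop KRW → MXN → USD → KRW:
KRW 354,000 × 0.015288 (sell KRW at bid) = MXN 5,411.95
MXN 5,411.95 ÷ 20.613 (buy USD at ask) = USD 262.55
USD 262.55 × 1374.9 (sell USD at bid) = KRW 360,981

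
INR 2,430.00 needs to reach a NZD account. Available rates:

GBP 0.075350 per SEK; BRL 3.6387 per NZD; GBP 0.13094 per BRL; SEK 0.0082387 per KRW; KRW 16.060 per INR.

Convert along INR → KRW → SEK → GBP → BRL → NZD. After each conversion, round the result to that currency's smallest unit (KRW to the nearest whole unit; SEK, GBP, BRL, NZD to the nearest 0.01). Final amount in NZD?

NZD 50.86

INR 2,430.00 × 16.060 = KRW 39,026
KRW 39,026 × 0.0082387 = SEK 321.52
SEK 321.52 × 0.075350 = GBP 24.23
GBP 24.23 ÷ 0.13094 = BRL 185.05
BRL 185.05 ÷ 3.6387 = NZD 50.86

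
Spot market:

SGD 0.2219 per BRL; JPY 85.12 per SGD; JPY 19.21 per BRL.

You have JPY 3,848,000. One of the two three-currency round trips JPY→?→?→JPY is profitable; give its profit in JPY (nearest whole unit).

Profit: JPY 65,574

Profitable loop is JPY → SGD → BRL → JPY:
JPY 3,848,000 ÷ 85.12 = SGD 45,206.77
SGD 45,206.77 ÷ 0.2219 = BRL 203,725.85
BRL 203,725.85 × 19.21 = JPY 3,913,574
Profit = JPY 3,913,574 − JPY 3,848,000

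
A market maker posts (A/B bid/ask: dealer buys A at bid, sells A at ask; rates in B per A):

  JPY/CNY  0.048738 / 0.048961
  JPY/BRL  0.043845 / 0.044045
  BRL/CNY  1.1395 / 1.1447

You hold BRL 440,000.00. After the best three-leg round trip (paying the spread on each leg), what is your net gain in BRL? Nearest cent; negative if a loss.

Net profit: BRL 8,990.14

Best loop BRL → CNY → JPY → BRL:
BRL 440,000.00 × 1.1395 (sell BRL at bid) = CNY 501,380.00
CNY 501,380.00 ÷ 0.048961 (buy JPY at ask) = JPY 10,240,395
JPY 10,240,395 × 0.043845 (sell JPY at bid) = BRL 448,990.14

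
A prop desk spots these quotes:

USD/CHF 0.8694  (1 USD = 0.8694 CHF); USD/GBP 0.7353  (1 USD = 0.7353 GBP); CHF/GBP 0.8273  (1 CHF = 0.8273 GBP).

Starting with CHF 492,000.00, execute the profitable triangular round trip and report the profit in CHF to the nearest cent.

Profit: CHF 10,975.71

Profitable loop is CHF → USD → GBP → CHF:
CHF 492,000.00 ÷ 0.8694 = USD 565,907.52
USD 565,907.52 × 0.7353 = GBP 416,111.80
GBP 416,111.80 ÷ 0.8273 = CHF 502,975.71
Profit = CHF 502,975.71 − CHF 492,000.00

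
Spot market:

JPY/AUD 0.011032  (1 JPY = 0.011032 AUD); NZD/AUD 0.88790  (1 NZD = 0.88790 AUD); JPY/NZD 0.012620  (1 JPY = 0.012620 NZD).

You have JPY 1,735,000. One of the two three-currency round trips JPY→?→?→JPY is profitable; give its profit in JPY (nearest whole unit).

Profit: JPY 27,255

Profitable loop is JPY → NZD → AUD → JPY:
JPY 1,735,000 × 0.012620 = NZD 21,895.70
NZD 21,895.70 × 0.88790 = AUD 19,441.19
AUD 19,441.19 ÷ 0.011032 = JPY 1,762,255
Profit = JPY 1,762,255 − JPY 1,735,000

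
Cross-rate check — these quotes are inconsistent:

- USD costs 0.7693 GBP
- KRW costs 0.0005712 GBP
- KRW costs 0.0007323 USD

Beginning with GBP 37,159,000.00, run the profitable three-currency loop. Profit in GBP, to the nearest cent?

Profitable loop is GBP → USD → KRW → GBP:
GBP 37,159,000.00 ÷ 0.7693 = USD 48,302,352.79
USD 48,302,352.79 ÷ 0.0007323 = KRW 65,959,788,049
KRW 65,959,788,049 × 0.0005712 = GBP 37,676,230.93
Profit = GBP 37,676,230.93 − GBP 37,159,000.00

Profit: GBP 517,230.93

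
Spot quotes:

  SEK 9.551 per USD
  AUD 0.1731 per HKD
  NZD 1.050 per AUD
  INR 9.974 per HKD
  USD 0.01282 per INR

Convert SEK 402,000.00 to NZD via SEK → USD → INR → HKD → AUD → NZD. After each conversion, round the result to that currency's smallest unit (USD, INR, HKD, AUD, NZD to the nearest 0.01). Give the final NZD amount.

SEK 402,000.00 ÷ 9.551 = USD 42,089.83
USD 42,089.83 ÷ 0.01282 = INR 3,283,138.07
INR 3,283,138.07 ÷ 9.974 = HKD 329,169.65
HKD 329,169.65 × 0.1731 = AUD 56,979.27
AUD 56,979.27 × 1.050 = NZD 59,828.23

NZD 59,828.23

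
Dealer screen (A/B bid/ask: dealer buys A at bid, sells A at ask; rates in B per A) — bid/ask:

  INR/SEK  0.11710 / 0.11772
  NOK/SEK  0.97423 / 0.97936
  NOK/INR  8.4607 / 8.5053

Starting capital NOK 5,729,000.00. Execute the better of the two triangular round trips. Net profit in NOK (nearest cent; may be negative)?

Net profit: NOK 66,616.65

Best loop NOK → INR → SEK → NOK:
NOK 5,729,000.00 × 8.4607 (sell NOK at bid) = INR 48,471,350.30
INR 48,471,350.30 × 0.11710 (sell INR at bid) = SEK 5,675,995.12
SEK 5,675,995.12 ÷ 0.97936 (buy NOK at ask) = NOK 5,795,616.65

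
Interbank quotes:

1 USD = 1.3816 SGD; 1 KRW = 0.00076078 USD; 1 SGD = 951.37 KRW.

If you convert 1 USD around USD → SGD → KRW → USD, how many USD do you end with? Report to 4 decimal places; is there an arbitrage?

Around USD → SGD → KRW → USD: 1 × 1.3816 × 951.37 × 0.00076078 = 0.999979
Product ≈ 1 (deviation 0.002%, within rounding noise).

1.0000 (no arbitrage)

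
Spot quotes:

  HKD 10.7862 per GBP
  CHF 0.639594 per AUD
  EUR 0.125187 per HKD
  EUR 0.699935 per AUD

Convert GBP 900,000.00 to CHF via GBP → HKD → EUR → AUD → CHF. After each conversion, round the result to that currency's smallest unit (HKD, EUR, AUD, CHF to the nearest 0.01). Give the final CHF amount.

CHF 1,110,495.70

GBP 900,000.00 × 10.7862 = HKD 9,707,580.00
HKD 9,707,580.00 × 0.125187 = EUR 1,215,262.82
EUR 1,215,262.82 ÷ 0.699935 = AUD 1,736,250.97
AUD 1,736,250.97 × 0.639594 = CHF 1,110,495.70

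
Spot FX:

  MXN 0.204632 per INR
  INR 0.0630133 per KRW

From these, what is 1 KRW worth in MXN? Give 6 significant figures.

1 KRW × 0.0630133 = 0.0630133 INR
0.0630133 INR × 0.204632 = 0.0128945 MXN

KRW/MXN = 0.0128945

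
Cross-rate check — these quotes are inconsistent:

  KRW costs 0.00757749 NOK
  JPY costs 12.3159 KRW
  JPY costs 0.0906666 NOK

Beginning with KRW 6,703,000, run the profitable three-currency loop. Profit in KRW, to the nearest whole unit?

Profitable loop is KRW → NOK → JPY → KRW:
KRW 6,703,000 × 0.00757749 = NOK 50,791.92
NOK 50,791.92 ÷ 0.0906666 = JPY 560,205
JPY 560,205 × 12.3159 = KRW 6,899,433
Profit = KRW 6,899,433 − KRW 6,703,000

Profit: KRW 196,433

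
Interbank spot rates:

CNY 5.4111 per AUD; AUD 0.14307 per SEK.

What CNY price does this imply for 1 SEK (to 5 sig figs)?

SEK/CNY = 0.77417

1 SEK × 0.14307 = 0.14307 AUD
0.14307 AUD × 5.4111 = 0.774166 CNY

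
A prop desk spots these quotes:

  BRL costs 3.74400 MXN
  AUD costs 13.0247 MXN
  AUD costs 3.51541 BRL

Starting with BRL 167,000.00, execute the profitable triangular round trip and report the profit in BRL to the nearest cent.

Profit: BRL 1,756.52

Profitable loop is BRL → MXN → AUD → BRL:
BRL 167,000.00 × 3.74400 = MXN 625,248.00
MXN 625,248.00 ÷ 13.0247 = AUD 48,004.79
AUD 48,004.79 × 3.51541 = BRL 168,756.52
Profit = BRL 168,756.52 − BRL 167,000.00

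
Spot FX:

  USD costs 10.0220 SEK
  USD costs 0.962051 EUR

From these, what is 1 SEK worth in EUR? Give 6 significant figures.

SEK/EUR = 0.0959939

1 SEK ÷ 10.0220 = 0.0997805 USD
0.0997805 USD × 0.962051 = 0.0959939 EUR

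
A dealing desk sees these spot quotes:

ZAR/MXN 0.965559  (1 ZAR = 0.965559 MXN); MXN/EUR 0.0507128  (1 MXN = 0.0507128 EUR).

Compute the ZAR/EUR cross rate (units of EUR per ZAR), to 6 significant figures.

1 ZAR × 0.965559 = 0.965559 MXN
0.965559 MXN × 0.0507128 = 0.0489662 EUR

ZAR/EUR = 0.0489662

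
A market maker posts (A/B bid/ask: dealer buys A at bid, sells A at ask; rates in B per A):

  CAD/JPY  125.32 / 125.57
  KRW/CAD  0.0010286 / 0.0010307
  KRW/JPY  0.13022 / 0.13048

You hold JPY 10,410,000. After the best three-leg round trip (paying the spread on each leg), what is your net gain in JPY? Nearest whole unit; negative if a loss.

Best loop JPY → CAD → KRW → JPY:
JPY 10,410,000 ÷ 125.57 (buy CAD at ask) = CAD 82,901.97
CAD 82,901.97 ÷ 0.0010307 (buy KRW at ask) = KRW 80,432,684
KRW 80,432,684 × 0.13022 (sell KRW at bid) = JPY 10,473,944

Net profit: JPY 63,944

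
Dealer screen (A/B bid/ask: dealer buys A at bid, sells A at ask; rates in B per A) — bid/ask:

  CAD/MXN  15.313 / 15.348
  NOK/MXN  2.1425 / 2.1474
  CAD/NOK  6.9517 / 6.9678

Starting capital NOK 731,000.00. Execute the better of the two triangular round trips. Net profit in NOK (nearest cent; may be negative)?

Net profit: NOK 17,116.16

Best loop NOK → CAD → MXN → NOK:
NOK 731,000.00 ÷ 6.9678 (buy CAD at ask) = CAD 104,911.16
CAD 104,911.16 × 15.313 (sell CAD at bid) = MXN 1,606,504.64
MXN 1,606,504.64 ÷ 2.1474 (buy NOK at ask) = NOK 748,116.16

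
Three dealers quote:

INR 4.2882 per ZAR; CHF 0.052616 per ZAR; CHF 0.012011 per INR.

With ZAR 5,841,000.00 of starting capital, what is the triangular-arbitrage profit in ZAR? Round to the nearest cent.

Profit: ZAR 125,928.52

Profitable loop is ZAR → CHF → INR → ZAR:
ZAR 5,841,000.00 × 0.052616 = CHF 307,330.06
CHF 307,330.06 ÷ 0.012011 = INR 25,587,382.90
INR 25,587,382.90 ÷ 4.2882 = ZAR 5,966,928.52
Profit = ZAR 5,966,928.52 − ZAR 5,841,000.00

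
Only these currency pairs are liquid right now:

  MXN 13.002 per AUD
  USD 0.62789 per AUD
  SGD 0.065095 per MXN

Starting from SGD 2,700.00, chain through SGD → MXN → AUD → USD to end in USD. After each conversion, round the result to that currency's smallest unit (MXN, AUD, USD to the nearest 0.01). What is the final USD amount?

USD 2,003.04

SGD 2,700.00 ÷ 0.065095 = MXN 41,477.84
MXN 41,477.84 ÷ 13.002 = AUD 3,190.11
AUD 3,190.11 × 0.62789 = USD 2,003.04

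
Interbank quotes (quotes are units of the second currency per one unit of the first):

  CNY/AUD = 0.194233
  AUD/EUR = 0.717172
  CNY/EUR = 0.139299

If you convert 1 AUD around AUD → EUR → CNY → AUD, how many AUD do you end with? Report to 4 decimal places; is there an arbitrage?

1.0000 (no arbitrage)

Around AUD → EUR → CNY → AUD: 1 × 0.717172 ÷ 0.139299 × 0.194233 = 0.999996
Product ≈ 1 (deviation 0.000%, within rounding noise).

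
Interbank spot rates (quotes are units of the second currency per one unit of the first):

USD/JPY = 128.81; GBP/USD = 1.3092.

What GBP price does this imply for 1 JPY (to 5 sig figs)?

1 JPY ÷ 128.81 = 0.00776337 USD
0.00776337 USD ÷ 1.3092 = 0.00592986 GBP

JPY/GBP = 0.0059299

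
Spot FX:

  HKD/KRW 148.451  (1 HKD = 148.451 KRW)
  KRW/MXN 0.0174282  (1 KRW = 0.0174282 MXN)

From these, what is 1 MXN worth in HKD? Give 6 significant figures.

MXN/HKD = 0.386513

1 MXN ÷ 0.0174282 = 57.3783 KRW
57.3783 KRW ÷ 148.451 = 0.386513 HKD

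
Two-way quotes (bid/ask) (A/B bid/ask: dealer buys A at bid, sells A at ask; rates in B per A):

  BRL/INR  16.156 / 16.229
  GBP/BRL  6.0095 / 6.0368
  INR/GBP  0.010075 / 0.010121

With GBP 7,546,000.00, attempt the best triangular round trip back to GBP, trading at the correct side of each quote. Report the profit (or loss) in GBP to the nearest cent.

Best loop GBP → INR → BRL → GBP:
GBP 7,546,000.00 ÷ 0.010121 (buy INR at ask) = INR 745,578,500.15
INR 745,578,500.15 ÷ 16.229 (buy BRL at ask) = BRL 45,941,123.92
BRL 45,941,123.92 ÷ 6.0368 (buy GBP at ask) = GBP 7,610,178.23

Net profit: GBP 64,178.23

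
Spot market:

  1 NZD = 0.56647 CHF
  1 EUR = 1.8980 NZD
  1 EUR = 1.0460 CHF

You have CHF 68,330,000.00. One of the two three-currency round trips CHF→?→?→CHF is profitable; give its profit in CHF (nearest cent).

Profitable loop is CHF → EUR → NZD → CHF:
CHF 68,330,000.00 ÷ 1.0460 = EUR 65,325,047.80
EUR 65,325,047.80 × 1.8980 = NZD 123,986,940.73
NZD 123,986,940.73 × 0.56647 = CHF 70,234,882.31
Profit = CHF 70,234,882.31 − CHF 68,330,000.00

Profit: CHF 1,904,882.31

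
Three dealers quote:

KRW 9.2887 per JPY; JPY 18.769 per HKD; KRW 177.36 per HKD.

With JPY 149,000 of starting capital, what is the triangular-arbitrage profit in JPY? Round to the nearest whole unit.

Profit: JPY 2,581

Profitable loop is JPY → HKD → KRW → JPY:
JPY 149,000 ÷ 18.769 = HKD 7,938.62
HKD 7,938.62 × 177.36 = KRW 1,407,994
KRW 1,407,994 ÷ 9.2887 = JPY 151,581
Profit = JPY 151,581 − JPY 149,000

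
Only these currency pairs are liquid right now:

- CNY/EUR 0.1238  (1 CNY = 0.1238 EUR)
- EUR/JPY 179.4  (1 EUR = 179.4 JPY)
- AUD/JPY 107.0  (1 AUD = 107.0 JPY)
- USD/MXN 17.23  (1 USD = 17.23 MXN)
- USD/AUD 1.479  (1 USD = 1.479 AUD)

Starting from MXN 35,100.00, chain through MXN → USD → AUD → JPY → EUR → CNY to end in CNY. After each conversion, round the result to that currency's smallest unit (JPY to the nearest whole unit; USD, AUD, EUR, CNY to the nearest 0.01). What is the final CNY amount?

MXN 35,100.00 ÷ 17.23 = USD 2,037.14
USD 2,037.14 × 1.479 = AUD 3,012.93
AUD 3,012.93 × 107.0 = JPY 322,384
JPY 322,384 ÷ 179.4 = EUR 1,797.01
EUR 1,797.01 ÷ 0.1238 = CNY 14,515.43

CNY 14,515.43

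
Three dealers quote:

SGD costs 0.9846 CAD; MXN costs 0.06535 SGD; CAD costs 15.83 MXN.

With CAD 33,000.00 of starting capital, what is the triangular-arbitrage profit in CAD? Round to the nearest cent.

Profitable loop is CAD → MXN → SGD → CAD:
CAD 33,000.00 × 15.83 = MXN 522,390.00
MXN 522,390.00 × 0.06535 = SGD 34,138.19
SGD 34,138.19 × 0.9846 = CAD 33,612.46
Profit = CAD 33,612.46 − CAD 33,000.00

Profit: CAD 612.46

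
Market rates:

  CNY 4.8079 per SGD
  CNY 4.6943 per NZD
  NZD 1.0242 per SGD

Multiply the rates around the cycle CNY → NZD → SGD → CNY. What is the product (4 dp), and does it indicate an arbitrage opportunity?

Around CNY → NZD → SGD → CNY: 1 ÷ 4.6943 ÷ 1.0242 × 4.8079 = 1.000000
Product ≈ 1 (deviation 0.000%, within rounding noise).

1.0000 (no arbitrage)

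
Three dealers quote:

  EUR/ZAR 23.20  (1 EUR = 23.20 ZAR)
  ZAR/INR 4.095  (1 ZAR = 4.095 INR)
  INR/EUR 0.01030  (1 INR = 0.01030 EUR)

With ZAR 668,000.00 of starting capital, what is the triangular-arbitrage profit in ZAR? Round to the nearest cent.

Profitable loop is ZAR → EUR → INR → ZAR:
ZAR 668,000.00 ÷ 23.20 = EUR 28,793.10
EUR 28,793.10 ÷ 0.01030 = INR 2,795,446.94
INR 2,795,446.94 ÷ 4.095 = ZAR 682,648.82
Profit = ZAR 682,648.82 − ZAR 668,000.00

Profit: ZAR 14,648.82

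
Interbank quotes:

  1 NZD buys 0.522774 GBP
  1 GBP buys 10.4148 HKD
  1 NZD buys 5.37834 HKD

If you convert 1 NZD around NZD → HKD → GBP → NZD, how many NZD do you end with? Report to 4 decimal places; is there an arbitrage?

0.9878 (arbitrage exists)

Around NZD → HKD → GBP → NZD: 1 × 5.37834 ÷ 10.4148 ÷ 0.522774 = 0.987833
Product < 1; profitable direction is NZD → GBP → HKD → NZD.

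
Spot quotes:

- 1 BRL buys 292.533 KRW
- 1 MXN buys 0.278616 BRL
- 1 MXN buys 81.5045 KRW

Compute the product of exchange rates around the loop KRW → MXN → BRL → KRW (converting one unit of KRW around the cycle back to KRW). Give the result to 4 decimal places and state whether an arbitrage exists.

Around KRW → MXN → BRL → KRW: 1 ÷ 81.5045 × 0.278616 × 292.533 = 0.999998
Product ≈ 1 (deviation 0.000%, within rounding noise).

1.0000 (no arbitrage)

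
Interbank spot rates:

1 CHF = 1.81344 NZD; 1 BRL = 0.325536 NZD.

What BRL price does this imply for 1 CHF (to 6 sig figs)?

1 CHF × 1.81344 = 1.81344 NZD
1.81344 NZD ÷ 0.325536 = 5.57063 BRL

CHF/BRL = 5.57063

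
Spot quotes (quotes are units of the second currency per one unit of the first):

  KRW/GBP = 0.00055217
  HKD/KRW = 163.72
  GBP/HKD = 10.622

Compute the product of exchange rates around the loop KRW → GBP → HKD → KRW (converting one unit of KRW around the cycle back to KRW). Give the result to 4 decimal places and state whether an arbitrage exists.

Around KRW → GBP → HKD → KRW: 1 × 0.00055217 × 10.622 × 163.72 = 0.960242
Product < 1; profitable direction is KRW → HKD → GBP → KRW.

0.9602 (arbitrage exists)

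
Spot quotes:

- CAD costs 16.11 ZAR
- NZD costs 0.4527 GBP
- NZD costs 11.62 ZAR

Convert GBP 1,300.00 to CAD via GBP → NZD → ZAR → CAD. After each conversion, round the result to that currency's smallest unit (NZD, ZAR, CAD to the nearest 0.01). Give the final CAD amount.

CAD 2,071.30

GBP 1,300.00 ÷ 0.4527 = NZD 2,871.66
NZD 2,871.66 × 11.62 = ZAR 33,368.69
ZAR 33,368.69 ÷ 16.11 = CAD 2,071.30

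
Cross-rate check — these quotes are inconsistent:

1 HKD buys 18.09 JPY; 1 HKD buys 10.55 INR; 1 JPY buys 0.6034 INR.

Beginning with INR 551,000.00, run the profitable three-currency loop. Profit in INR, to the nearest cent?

Profitable loop is INR → HKD → JPY → INR:
INR 551,000.00 ÷ 10.55 = HKD 52,227.49
HKD 52,227.49 × 18.09 = JPY 944,795
JPY 944,795 × 0.6034 = INR 570,089.46
Profit = INR 570,089.46 − INR 551,000.00

Profit: INR 19,089.46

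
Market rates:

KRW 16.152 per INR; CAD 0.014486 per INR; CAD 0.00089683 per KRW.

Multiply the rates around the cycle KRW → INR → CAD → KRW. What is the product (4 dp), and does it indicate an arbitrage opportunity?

1.0000 (no arbitrage)

Around KRW → INR → CAD → KRW: 1 ÷ 16.152 × 0.014486 ÷ 0.00089683 = 1.000028
Product ≈ 1 (deviation 0.003%, within rounding noise).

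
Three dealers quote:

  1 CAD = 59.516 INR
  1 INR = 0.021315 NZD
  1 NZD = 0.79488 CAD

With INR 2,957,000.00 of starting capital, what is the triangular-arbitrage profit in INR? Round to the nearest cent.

Profitable loop is INR → NZD → CAD → INR:
INR 2,957,000.00 × 0.021315 = NZD 63,028.46
NZD 63,028.46 × 0.79488 = CAD 50,100.06
CAD 50,100.06 × 59.516 = INR 2,981,755.07
Profit = INR 2,981,755.07 − INR 2,957,000.00

Profit: INR 24,755.07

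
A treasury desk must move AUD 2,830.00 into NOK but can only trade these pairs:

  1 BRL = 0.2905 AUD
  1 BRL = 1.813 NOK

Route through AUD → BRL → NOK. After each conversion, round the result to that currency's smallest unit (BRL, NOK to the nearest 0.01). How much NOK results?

AUD 2,830.00 ÷ 0.2905 = BRL 9,741.82
BRL 9,741.82 × 1.813 = NOK 17,661.92

NOK 17,661.92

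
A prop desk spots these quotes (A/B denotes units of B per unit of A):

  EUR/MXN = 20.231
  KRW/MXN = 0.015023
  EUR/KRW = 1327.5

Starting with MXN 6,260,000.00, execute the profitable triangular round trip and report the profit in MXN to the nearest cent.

Profit: MXN 90,391.30

Profitable loop is MXN → KRW → EUR → MXN:
MXN 6,260,000.00 ÷ 0.015023 = KRW 416,694,402
KRW 416,694,402 ÷ 1327.5 = EUR 313,894.09
EUR 313,894.09 × 20.231 = MXN 6,350,391.30
Profit = MXN 6,350,391.30 − MXN 6,260,000.00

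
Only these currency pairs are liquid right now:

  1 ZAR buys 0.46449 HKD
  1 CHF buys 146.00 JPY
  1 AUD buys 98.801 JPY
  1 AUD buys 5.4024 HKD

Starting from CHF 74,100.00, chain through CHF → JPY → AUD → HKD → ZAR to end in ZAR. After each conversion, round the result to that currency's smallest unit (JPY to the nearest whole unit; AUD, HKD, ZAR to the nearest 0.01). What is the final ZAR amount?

ZAR 1,273,561.97

CHF 74,100.00 × 146.00 = JPY 10,818,600
JPY 10,818,600 ÷ 98.801 = AUD 109,498.89
AUD 109,498.89 × 5.4024 = HKD 591,556.80
HKD 591,556.80 ÷ 0.46449 = ZAR 1,273,561.97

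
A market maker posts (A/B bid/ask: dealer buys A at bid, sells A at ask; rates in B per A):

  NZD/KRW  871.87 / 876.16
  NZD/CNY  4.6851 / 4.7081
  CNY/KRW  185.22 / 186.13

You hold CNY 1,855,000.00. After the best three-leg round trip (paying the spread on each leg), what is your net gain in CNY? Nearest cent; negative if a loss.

Net result: CNY -9,416.95 (no profitable arbitrage after spreads)

Best loop CNY → NZD → KRW → CNY:
CNY 1,855,000.00 ÷ 4.7081 (buy NZD at ask) = NZD 394,001.83
NZD 394,001.83 × 871.87 (sell NZD at bid) = KRW 343,518,373
KRW 343,518,373 ÷ 186.13 (buy CNY at ask) = CNY 1,845,583.05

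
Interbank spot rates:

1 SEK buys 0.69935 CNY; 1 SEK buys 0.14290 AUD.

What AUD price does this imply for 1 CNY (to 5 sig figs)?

1 CNY ÷ 0.69935 = 1.4299 SEK
1.4299 SEK × 0.14290 = 0.204333 AUD

CNY/AUD = 0.20433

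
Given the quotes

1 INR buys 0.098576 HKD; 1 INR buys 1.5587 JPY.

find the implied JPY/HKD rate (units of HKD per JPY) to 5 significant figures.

JPY/HKD = 0.063242

1 JPY ÷ 1.5587 = 0.64156 INR
0.64156 INR × 0.098576 = 0.0632424 HKD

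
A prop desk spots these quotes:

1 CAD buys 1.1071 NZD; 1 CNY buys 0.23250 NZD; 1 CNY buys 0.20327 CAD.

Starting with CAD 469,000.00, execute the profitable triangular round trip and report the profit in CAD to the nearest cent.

Profit: CAD 15,546.72

Profitable loop is CAD → CNY → NZD → CAD:
CAD 469,000.00 ÷ 0.20327 = CNY 2,307,276.04
CNY 2,307,276.04 × 0.23250 = NZD 536,441.68
NZD 536,441.68 ÷ 1.1071 = CAD 484,546.72
Profit = CAD 484,546.72 − CAD 469,000.00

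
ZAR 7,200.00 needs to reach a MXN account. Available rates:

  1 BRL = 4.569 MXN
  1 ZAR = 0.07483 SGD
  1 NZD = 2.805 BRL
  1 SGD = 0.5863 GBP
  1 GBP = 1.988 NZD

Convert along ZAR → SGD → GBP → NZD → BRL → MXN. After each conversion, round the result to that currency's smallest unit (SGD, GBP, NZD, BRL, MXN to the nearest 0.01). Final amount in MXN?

MXN 8,048.34

ZAR 7,200.00 × 0.07483 = SGD 538.78
SGD 538.78 × 0.5863 = GBP 315.89
GBP 315.89 × 1.988 = NZD 627.99
NZD 627.99 × 2.805 = BRL 1,761.51
BRL 1,761.51 × 4.569 = MXN 8,048.34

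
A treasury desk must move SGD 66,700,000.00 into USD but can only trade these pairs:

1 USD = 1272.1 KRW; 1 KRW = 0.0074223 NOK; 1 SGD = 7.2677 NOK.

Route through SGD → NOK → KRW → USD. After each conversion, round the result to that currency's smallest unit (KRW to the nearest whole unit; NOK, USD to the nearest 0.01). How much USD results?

USD 51,340,851.74

SGD 66,700,000.00 × 7.2677 = NOK 484,755,590.00
NOK 484,755,590.00 ÷ 0.0074223 = KRW 65,310,697,493
KRW 65,310,697,493 ÷ 1272.1 = USD 51,340,851.74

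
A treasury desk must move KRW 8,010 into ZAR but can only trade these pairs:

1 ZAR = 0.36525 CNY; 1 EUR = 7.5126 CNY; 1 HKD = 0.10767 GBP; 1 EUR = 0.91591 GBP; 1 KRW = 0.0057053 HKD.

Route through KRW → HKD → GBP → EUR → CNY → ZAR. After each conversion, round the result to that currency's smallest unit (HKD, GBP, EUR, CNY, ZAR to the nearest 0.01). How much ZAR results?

ZAR 110.44

KRW 8,010 × 0.0057053 = HKD 45.70
HKD 45.70 × 0.10767 = GBP 4.92
GBP 4.92 ÷ 0.91591 = EUR 5.37
EUR 5.37 × 7.5126 = CNY 40.34
CNY 40.34 ÷ 0.36525 = ZAR 110.44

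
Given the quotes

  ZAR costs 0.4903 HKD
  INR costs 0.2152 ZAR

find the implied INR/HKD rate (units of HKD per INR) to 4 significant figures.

INR/HKD = 0.1055

1 INR × 0.2152 = 0.2152 ZAR
0.2152 ZAR × 0.4903 = 0.105513 HKD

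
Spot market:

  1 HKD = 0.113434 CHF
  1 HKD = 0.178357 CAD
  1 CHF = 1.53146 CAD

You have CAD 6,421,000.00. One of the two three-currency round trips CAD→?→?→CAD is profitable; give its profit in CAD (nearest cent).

Profitable loop is CAD → CHF → HKD → CAD:
CAD 6,421,000.00 ÷ 1.53146 = CHF 4,192,731.12
CHF 4,192,731.12 ÷ 0.113434 = HKD 36,961,855.52
HKD 36,961,855.52 × 0.178357 = CAD 6,592,405.67
Profit = CAD 6,592,405.67 − CAD 6,421,000.00

Profit: CAD 171,405.67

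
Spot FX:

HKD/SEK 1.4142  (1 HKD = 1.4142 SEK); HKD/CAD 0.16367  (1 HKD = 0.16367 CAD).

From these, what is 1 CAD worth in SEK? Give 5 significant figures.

CAD/SEK = 8.6406

1 CAD ÷ 0.16367 = 6.10986 HKD
6.10986 HKD × 1.4142 = 8.64056 SEK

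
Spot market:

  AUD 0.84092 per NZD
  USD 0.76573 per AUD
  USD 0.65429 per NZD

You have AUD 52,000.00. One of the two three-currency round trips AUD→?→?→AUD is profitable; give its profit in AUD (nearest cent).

Profit: AUD 837.62

Profitable loop is AUD → NZD → USD → AUD:
AUD 52,000.00 ÷ 0.84092 = NZD 61,837.04
NZD 61,837.04 × 0.65429 = USD 40,459.35
USD 40,459.35 ÷ 0.76573 = AUD 52,837.62
Profit = AUD 52,837.62 − AUD 52,000.00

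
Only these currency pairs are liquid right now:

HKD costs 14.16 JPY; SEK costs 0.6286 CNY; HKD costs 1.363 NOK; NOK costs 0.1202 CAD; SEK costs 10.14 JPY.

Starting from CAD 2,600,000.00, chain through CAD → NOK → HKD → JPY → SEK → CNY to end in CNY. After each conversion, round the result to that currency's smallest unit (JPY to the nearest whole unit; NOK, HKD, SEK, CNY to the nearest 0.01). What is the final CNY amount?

CAD 2,600,000.00 ÷ 0.1202 = NOK 21,630,615.64
NOK 21,630,615.64 ÷ 1.363 = HKD 15,869,857.40
HKD 15,869,857.40 × 14.16 = JPY 224,717,181
JPY 224,717,181 ÷ 10.14 = SEK 22,161,457.69
SEK 22,161,457.69 × 0.6286 = CNY 13,930,692.30

CNY 13,930,692.30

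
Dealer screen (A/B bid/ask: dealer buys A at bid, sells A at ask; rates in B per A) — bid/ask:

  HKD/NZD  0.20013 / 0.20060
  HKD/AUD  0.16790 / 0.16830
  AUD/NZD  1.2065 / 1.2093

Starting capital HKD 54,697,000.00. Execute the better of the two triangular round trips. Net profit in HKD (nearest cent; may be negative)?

Best loop HKD → AUD → NZD → HKD:
HKD 54,697,000.00 × 0.16790 (sell HKD at bid) = AUD 9,183,626.30
AUD 9,183,626.30 × 1.2065 (sell AUD at bid) = NZD 11,080,045.13
NZD 11,080,045.13 ÷ 0.20060 (buy HKD at ask) = HKD 55,234,522.09

Net profit: HKD 537,522.09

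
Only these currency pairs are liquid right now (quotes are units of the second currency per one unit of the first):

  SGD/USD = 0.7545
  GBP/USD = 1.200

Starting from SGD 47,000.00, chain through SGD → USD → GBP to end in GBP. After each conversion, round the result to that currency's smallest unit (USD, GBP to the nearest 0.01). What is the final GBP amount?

SGD 47,000.00 × 0.7545 = USD 35,461.50
USD 35,461.50 ÷ 1.200 = GBP 29,551.25

GBP 29,551.25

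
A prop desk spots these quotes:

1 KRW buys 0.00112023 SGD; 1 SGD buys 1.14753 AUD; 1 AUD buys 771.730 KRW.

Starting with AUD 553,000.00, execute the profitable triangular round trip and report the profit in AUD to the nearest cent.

Profitable loop is AUD → SGD → KRW → AUD:
AUD 553,000.00 ÷ 1.14753 = SGD 481,904.61
SGD 481,904.61 ÷ 0.00112023 = KRW 430,183,634
KRW 430,183,634 ÷ 771.730 = AUD 557,427.64
Profit = AUD 557,427.64 − AUD 553,000.00

Profit: AUD 4,427.64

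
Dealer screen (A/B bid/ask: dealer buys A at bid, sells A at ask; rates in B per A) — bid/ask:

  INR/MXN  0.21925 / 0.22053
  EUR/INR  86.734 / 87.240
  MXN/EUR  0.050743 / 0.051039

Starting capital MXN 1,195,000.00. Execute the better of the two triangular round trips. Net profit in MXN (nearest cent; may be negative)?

Best loop MXN → INR → EUR → MXN:
MXN 1,195,000.00 ÷ 0.22053 (buy INR at ask) = INR 5,418,763.89
INR 5,418,763.89 ÷ 87.240 (buy EUR at ask) = EUR 62,113.30
EUR 62,113.30 ÷ 0.051039 (buy MXN at ask) = MXN 1,216,977.12

Net profit: MXN 21,977.12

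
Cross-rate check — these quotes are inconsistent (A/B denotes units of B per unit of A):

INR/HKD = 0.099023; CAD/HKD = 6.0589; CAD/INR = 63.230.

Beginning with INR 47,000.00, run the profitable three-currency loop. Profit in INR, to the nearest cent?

Profitable loop is INR → HKD → CAD → INR:
INR 47,000.00 × 0.099023 = HKD 4,654.08
HKD 4,654.08 ÷ 6.0589 = CAD 768.14
CAD 768.14 × 63.230 = INR 48,569.47
Profit = INR 48,569.47 − INR 47,000.00

Profit: INR 1,569.47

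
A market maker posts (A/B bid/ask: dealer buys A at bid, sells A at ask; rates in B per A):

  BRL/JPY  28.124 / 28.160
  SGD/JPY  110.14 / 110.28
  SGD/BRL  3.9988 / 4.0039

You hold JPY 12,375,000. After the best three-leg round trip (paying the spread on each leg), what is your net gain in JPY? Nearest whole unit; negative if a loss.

Best loop JPY → SGD → BRL → JPY:
JPY 12,375,000 ÷ 110.28 (buy SGD at ask) = SGD 112,214.36
SGD 112,214.36 × 3.9988 (sell SGD at bid) = BRL 448,722.80
BRL 448,722.80 × 28.124 (sell BRL at bid) = JPY 12,619,880

Net profit: JPY 244,880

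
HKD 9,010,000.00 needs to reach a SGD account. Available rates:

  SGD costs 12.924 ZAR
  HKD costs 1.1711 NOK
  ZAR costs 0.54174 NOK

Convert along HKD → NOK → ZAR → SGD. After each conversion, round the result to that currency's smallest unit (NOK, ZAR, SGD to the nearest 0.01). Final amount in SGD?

SGD 1,507,061.31

HKD 9,010,000.00 × 1.1711 = NOK 10,551,611.00
NOK 10,551,611.00 ÷ 0.54174 = ZAR 19,477,260.31
ZAR 19,477,260.31 ÷ 12.924 = SGD 1,507,061.31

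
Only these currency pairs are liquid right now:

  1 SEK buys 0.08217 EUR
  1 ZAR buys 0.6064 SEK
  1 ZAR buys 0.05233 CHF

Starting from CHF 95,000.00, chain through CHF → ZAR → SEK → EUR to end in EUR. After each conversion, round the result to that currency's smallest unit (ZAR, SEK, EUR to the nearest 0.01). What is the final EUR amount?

EUR 90,457.66

CHF 95,000.00 ÷ 0.05233 = ZAR 1,815,402.25
ZAR 1,815,402.25 × 0.6064 = SEK 1,100,859.92
SEK 1,100,859.92 × 0.08217 = EUR 90,457.66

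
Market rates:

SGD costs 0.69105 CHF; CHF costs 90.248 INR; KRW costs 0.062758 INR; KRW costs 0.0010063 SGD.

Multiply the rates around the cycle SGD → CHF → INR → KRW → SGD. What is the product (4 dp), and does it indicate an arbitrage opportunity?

Around SGD → CHF → INR → KRW → SGD: 1 × 0.69105 × 90.248 ÷ 0.062758 × 0.0010063 = 1.000013
Product ≈ 1 (deviation 0.001%, within rounding noise).

1.0000 (no arbitrage)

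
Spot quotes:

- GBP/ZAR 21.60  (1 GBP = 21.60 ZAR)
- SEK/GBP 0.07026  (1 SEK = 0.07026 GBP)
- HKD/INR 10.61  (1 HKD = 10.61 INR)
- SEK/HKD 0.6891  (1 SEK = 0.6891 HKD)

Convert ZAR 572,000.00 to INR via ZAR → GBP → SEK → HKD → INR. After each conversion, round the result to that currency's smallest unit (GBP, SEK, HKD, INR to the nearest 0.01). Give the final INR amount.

INR 2,755,698.80

ZAR 572,000.00 ÷ 21.60 = GBP 26,481.48
GBP 26,481.48 ÷ 0.07026 = SEK 376,906.92
SEK 376,906.92 × 0.6891 = HKD 259,726.56
HKD 259,726.56 × 10.61 = INR 2,755,698.80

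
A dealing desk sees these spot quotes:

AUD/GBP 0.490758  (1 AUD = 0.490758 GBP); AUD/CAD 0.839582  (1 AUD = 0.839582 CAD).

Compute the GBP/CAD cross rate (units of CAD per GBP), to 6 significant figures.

1 GBP ÷ 0.490758 = 2.03766 AUD
2.03766 AUD × 0.839582 = 1.71079 CAD

GBP/CAD = 1.71079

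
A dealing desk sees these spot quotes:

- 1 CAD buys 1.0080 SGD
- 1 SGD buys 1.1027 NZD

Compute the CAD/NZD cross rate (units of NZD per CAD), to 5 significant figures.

1 CAD × 1.0080 = 1.008 SGD
1.008 SGD × 1.1027 = 1.11152 NZD

CAD/NZD = 1.1115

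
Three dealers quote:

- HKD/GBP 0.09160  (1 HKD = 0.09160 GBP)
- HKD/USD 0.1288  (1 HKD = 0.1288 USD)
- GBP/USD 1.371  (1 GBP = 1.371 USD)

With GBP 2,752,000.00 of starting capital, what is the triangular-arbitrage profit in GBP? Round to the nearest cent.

Profit: GBP 70,483.19

Profitable loop is GBP → HKD → USD → GBP:
GBP 2,752,000.00 ÷ 0.09160 = HKD 30,043,668.12
HKD 30,043,668.12 × 0.1288 = USD 3,869,624.45
USD 3,869,624.45 ÷ 1.371 = GBP 2,822,483.19
Profit = GBP 2,822,483.19 − GBP 2,752,000.00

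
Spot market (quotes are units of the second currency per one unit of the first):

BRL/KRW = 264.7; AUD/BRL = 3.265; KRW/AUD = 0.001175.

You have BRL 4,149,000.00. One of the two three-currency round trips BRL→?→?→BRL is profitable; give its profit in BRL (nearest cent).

Profit: BRL 64,261.63

Profitable loop is BRL → KRW → AUD → BRL:
BRL 4,149,000.00 × 264.7 = KRW 1,098,240,300
KRW 1,098,240,300 × 0.001175 = AUD 1,290,432.35
AUD 1,290,432.35 × 3.265 = BRL 4,213,261.63
Profit = BRL 4,213,261.63 − BRL 4,149,000.00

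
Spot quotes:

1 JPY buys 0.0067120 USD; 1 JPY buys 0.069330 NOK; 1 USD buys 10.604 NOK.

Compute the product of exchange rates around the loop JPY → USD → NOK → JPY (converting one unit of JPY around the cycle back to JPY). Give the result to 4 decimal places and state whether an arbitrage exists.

Around JPY → USD → NOK → JPY: 1 × 0.0067120 × 10.604 ÷ 0.069330 = 1.026598
Product > 1; profitable direction is JPY → USD → NOK → JPY.

1.0266 (arbitrage exists)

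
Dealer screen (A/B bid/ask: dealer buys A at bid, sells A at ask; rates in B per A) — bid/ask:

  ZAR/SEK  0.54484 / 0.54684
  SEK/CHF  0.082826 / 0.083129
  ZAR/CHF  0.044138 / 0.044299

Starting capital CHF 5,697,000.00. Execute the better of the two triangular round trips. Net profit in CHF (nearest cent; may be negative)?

Best loop CHF → ZAR → SEK → CHF:
CHF 5,697,000.00 ÷ 0.044299 (buy ZAR at ask) = ZAR 128,603,354.48
ZAR 128,603,354.48 × 0.54484 (sell ZAR at bid) = SEK 70,068,251.65
SEK 70,068,251.65 × 0.082826 (sell SEK at bid) = CHF 5,803,473.01

Net profit: CHF 106,473.01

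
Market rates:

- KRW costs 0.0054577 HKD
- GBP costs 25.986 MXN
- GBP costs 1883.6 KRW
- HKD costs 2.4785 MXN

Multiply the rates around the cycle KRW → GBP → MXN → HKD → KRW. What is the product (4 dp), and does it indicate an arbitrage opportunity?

Around KRW → GBP → MXN → HKD → KRW: 1 ÷ 1883.6 × 25.986 ÷ 2.4785 ÷ 0.0054577 = 1.019887
Product > 1; profitable direction is KRW → GBP → MXN → HKD → KRW.

1.0199 (arbitrage exists)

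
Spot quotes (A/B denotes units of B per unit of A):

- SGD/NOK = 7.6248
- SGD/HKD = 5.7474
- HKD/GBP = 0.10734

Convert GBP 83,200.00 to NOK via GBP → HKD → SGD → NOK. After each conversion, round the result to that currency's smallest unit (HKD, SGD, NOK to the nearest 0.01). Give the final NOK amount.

GBP 83,200.00 ÷ 0.10734 = HKD 775,107.14
HKD 775,107.14 ÷ 5.7474 = SGD 134,862.22
SGD 134,862.22 × 7.6248 = NOK 1,028,297.46

NOK 1,028,297.46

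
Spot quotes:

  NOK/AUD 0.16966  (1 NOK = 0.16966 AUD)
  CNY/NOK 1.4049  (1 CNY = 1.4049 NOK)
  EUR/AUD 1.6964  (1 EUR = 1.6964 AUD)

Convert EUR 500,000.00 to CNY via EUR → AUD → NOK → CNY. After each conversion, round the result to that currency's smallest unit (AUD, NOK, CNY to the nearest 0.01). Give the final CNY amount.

CNY 3,558,552.63

EUR 500,000.00 × 1.6964 = AUD 848,200.00
AUD 848,200.00 ÷ 0.16966 = NOK 4,999,410.59
NOK 4,999,410.59 ÷ 1.4049 = CNY 3,558,552.63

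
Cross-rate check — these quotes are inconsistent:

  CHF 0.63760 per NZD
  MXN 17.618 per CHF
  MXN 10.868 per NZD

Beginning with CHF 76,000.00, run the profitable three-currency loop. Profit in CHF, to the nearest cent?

Profitable loop is CHF → MXN → NZD → CHF:
CHF 76,000.00 × 17.618 = MXN 1,338,968.00
MXN 1,338,968.00 ÷ 10.868 = NZD 123,202.80
NZD 123,202.80 × 0.63760 = CHF 78,554.10
Profit = CHF 78,554.10 − CHF 76,000.00

Profit: CHF 2,554.10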